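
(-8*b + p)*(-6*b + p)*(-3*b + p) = -144*b^3 + 90*b^2*p - 17*b*p^2 + p^3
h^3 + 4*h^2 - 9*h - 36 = (h - 3)*(h + 3)*(h + 4)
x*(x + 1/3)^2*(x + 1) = x^4 + 5*x^3/3 + 7*x^2/9 + x/9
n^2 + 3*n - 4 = (n - 1)*(n + 4)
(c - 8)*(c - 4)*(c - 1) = c^3 - 13*c^2 + 44*c - 32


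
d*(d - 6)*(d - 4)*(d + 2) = d^4 - 8*d^3 + 4*d^2 + 48*d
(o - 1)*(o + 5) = o^2 + 4*o - 5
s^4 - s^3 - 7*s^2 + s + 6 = (s - 3)*(s - 1)*(s + 1)*(s + 2)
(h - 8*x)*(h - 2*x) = h^2 - 10*h*x + 16*x^2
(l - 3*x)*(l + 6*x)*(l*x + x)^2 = l^4*x^2 + 3*l^3*x^3 + 2*l^3*x^2 - 18*l^2*x^4 + 6*l^2*x^3 + l^2*x^2 - 36*l*x^4 + 3*l*x^3 - 18*x^4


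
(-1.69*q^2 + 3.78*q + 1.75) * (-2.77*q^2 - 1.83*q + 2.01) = 4.6813*q^4 - 7.3779*q^3 - 15.1618*q^2 + 4.3953*q + 3.5175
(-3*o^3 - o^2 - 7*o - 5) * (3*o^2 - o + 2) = -9*o^5 - 26*o^3 - 10*o^2 - 9*o - 10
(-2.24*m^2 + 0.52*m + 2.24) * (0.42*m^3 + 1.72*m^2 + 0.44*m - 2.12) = -0.9408*m^5 - 3.6344*m^4 + 0.8496*m^3 + 8.8304*m^2 - 0.1168*m - 4.7488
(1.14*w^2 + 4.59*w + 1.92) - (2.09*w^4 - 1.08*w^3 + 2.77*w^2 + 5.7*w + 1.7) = -2.09*w^4 + 1.08*w^3 - 1.63*w^2 - 1.11*w + 0.22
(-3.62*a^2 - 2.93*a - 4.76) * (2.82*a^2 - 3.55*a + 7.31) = -10.2084*a^4 + 4.5884*a^3 - 29.4839*a^2 - 4.5203*a - 34.7956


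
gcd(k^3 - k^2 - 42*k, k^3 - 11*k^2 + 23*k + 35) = k - 7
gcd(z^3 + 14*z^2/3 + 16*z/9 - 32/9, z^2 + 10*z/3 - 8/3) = z^2 + 10*z/3 - 8/3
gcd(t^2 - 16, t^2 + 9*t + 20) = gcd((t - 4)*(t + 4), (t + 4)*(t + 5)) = t + 4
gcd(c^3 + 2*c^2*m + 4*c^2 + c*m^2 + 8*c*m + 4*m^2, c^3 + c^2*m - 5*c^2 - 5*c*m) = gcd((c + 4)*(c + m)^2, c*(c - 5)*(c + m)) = c + m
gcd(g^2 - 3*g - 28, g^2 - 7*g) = g - 7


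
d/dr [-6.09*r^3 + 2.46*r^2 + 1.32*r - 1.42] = -18.27*r^2 + 4.92*r + 1.32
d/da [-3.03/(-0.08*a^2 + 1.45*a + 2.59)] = (4.3935 - 0.4848*a)/(-0.08*a^2 + 1.45*a + 2.59)^2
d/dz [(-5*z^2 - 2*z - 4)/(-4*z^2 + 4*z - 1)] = 2*(-7*z - 9)/(8*z^3 - 12*z^2 + 6*z - 1)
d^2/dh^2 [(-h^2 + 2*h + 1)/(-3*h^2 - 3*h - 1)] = 2*(-27*h^3 - 36*h^2 - 9*h + 1)/(27*h^6 + 81*h^5 + 108*h^4 + 81*h^3 + 36*h^2 + 9*h + 1)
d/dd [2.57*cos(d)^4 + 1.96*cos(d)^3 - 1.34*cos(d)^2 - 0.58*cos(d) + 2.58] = -0.89*sin(d) - 1.23*sin(2*d) - 1.47*sin(3*d) - 1.285*sin(4*d)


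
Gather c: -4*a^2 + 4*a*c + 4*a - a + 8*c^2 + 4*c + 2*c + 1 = -4*a^2 + 3*a + 8*c^2 + c*(4*a + 6) + 1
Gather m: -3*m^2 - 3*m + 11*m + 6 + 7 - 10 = -3*m^2 + 8*m + 3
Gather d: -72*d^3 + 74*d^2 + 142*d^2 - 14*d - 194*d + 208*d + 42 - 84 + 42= -72*d^3 + 216*d^2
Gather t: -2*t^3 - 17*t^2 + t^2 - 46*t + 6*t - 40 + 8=-2*t^3 - 16*t^2 - 40*t - 32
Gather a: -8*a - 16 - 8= -8*a - 24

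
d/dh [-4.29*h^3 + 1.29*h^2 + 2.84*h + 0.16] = -12.87*h^2 + 2.58*h + 2.84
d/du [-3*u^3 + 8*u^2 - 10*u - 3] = -9*u^2 + 16*u - 10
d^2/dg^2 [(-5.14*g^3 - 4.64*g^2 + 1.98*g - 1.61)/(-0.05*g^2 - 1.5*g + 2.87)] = (23.89928*g^3 - 128.74701*g^2 + 253.045716*g + 67.097702)/(0.000125*g^6 + 0.01125*g^5 + 0.315975*g^4 + 2.0835*g^3 - 18.136965*g^2 + 37.06605*g - 23.639903)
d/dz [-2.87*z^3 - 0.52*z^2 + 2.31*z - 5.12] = -8.61*z^2 - 1.04*z + 2.31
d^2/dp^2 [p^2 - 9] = 2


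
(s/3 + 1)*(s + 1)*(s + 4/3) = s^3/3 + 16*s^2/9 + 25*s/9 + 4/3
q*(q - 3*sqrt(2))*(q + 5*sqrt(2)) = q^3 + 2*sqrt(2)*q^2 - 30*q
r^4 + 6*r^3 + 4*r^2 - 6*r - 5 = (r - 1)*(r + 1)^2*(r + 5)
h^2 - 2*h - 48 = (h - 8)*(h + 6)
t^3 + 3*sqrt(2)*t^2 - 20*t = t*(t - 2*sqrt(2))*(t + 5*sqrt(2))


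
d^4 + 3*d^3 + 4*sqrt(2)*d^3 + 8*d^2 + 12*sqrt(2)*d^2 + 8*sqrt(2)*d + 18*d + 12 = (d + 1)*(d + 2)*(d + sqrt(2))*(d + 3*sqrt(2))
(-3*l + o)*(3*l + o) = -9*l^2 + o^2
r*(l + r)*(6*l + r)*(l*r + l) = 6*l^3*r^2 + 6*l^3*r + 7*l^2*r^3 + 7*l^2*r^2 + l*r^4 + l*r^3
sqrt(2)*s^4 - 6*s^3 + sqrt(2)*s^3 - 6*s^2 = s^2*(s - 3*sqrt(2))*(sqrt(2)*s + sqrt(2))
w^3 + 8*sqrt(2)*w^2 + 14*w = w*(w + sqrt(2))*(w + 7*sqrt(2))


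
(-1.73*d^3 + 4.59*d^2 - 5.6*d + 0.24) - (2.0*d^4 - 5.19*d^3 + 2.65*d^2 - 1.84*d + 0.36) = -2.0*d^4 + 3.46*d^3 + 1.94*d^2 - 3.76*d - 0.12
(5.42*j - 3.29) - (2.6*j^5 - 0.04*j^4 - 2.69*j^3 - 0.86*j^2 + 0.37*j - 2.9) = -2.6*j^5 + 0.04*j^4 + 2.69*j^3 + 0.86*j^2 + 5.05*j - 0.39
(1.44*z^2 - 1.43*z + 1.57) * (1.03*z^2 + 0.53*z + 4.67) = 1.4832*z^4 - 0.7097*z^3 + 7.584*z^2 - 5.846*z + 7.3319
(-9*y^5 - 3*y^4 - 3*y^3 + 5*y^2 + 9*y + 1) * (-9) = 81*y^5 + 27*y^4 + 27*y^3 - 45*y^2 - 81*y - 9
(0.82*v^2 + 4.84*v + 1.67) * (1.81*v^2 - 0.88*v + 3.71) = 1.4842*v^4 + 8.0388*v^3 + 1.8057*v^2 + 16.4868*v + 6.1957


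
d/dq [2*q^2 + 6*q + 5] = 4*q + 6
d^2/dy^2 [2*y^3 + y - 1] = 12*y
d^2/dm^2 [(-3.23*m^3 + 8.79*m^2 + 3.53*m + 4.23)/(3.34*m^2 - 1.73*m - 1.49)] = (-5.6843418860808e-14*m^5 + 1.13686837721616e-13*m^4 + 128.856322*m^3 + 495.639186*m^2 - 84.271866*m + 88.252766)/(37.259704*m^6 - 57.897564*m^5 - 19.876674*m^4 + 46.479391*m^3 + 8.867139*m^2 - 11.522319*m - 3.307949)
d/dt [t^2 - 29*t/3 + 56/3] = 2*t - 29/3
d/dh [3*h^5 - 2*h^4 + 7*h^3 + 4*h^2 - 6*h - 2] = 15*h^4 - 8*h^3 + 21*h^2 + 8*h - 6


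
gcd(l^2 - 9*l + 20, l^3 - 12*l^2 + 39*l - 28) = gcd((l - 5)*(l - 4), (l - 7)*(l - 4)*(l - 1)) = l - 4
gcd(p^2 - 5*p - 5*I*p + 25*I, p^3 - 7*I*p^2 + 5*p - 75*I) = p - 5*I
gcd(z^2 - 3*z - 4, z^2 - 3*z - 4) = z^2 - 3*z - 4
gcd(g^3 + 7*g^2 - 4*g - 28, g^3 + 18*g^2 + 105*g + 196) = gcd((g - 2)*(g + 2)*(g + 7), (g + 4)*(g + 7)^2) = g + 7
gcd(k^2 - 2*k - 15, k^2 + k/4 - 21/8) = 1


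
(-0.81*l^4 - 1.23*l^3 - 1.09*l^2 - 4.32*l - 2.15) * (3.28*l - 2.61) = -2.6568*l^5 - 1.9203*l^4 - 0.3649*l^3 - 11.3247*l^2 + 4.2232*l + 5.6115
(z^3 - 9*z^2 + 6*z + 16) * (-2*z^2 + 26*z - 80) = -2*z^5 + 44*z^4 - 326*z^3 + 844*z^2 - 64*z - 1280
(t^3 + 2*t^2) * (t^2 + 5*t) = t^5 + 7*t^4 + 10*t^3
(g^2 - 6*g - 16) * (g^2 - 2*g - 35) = g^4 - 8*g^3 - 39*g^2 + 242*g + 560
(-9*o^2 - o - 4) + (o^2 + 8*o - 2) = -8*o^2 + 7*o - 6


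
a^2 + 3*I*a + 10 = (a - 2*I)*(a + 5*I)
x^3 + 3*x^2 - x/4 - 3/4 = (x - 1/2)*(x + 1/2)*(x + 3)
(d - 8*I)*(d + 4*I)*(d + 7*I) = d^3 + 3*I*d^2 + 60*d + 224*I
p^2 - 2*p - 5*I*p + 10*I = (p - 2)*(p - 5*I)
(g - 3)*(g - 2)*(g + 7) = g^3 + 2*g^2 - 29*g + 42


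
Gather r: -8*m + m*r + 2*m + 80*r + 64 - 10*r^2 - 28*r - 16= -6*m - 10*r^2 + r*(m + 52) + 48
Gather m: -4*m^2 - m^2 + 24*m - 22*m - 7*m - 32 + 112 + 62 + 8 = -5*m^2 - 5*m + 150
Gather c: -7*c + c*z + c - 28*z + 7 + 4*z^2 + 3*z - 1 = c*(z - 6) + 4*z^2 - 25*z + 6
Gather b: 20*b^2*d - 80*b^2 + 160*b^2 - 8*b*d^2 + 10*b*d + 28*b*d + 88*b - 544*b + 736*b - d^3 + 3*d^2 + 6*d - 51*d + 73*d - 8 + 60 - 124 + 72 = b^2*(20*d + 80) + b*(-8*d^2 + 38*d + 280) - d^3 + 3*d^2 + 28*d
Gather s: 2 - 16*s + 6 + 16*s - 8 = 0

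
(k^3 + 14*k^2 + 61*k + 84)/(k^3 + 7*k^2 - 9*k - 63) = (k + 4)/(k - 3)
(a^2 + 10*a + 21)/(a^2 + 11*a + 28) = (a + 3)/(a + 4)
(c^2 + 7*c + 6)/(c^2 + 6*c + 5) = (c + 6)/(c + 5)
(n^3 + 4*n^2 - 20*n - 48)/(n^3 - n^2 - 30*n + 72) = (n + 2)/(n - 3)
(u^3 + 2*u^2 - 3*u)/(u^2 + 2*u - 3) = u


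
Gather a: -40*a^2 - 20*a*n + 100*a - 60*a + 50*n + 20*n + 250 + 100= -40*a^2 + a*(40 - 20*n) + 70*n + 350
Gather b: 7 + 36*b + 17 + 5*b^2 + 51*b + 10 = 5*b^2 + 87*b + 34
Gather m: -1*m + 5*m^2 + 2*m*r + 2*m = 5*m^2 + m*(2*r + 1)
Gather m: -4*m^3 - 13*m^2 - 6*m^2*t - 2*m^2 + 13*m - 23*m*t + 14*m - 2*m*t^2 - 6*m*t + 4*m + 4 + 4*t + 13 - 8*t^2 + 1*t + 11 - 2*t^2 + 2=-4*m^3 + m^2*(-6*t - 15) + m*(-2*t^2 - 29*t + 31) - 10*t^2 + 5*t + 30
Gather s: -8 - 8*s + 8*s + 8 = 0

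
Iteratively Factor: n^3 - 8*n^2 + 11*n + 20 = (n + 1)*(n^2 - 9*n + 20) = (n - 5)*(n + 1)*(n - 4)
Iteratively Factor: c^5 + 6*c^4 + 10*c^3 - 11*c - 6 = (c + 1)*(c^4 + 5*c^3 + 5*c^2 - 5*c - 6) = (c + 1)^2*(c^3 + 4*c^2 + c - 6) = (c + 1)^2*(c + 2)*(c^2 + 2*c - 3) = (c + 1)^2*(c + 2)*(c + 3)*(c - 1)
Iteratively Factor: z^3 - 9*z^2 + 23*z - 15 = (z - 5)*(z^2 - 4*z + 3) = (z - 5)*(z - 1)*(z - 3)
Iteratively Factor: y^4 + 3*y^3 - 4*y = (y)*(y^3 + 3*y^2 - 4) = y*(y + 2)*(y^2 + y - 2) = y*(y - 1)*(y + 2)*(y + 2)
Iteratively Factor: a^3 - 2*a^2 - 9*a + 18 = (a - 2)*(a^2 - 9) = (a - 3)*(a - 2)*(a + 3)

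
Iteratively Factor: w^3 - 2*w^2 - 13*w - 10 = (w + 1)*(w^2 - 3*w - 10) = (w + 1)*(w + 2)*(w - 5)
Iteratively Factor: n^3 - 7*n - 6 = (n + 2)*(n^2 - 2*n - 3) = (n - 3)*(n + 2)*(n + 1)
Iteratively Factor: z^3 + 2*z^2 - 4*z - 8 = (z - 2)*(z^2 + 4*z + 4) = (z - 2)*(z + 2)*(z + 2)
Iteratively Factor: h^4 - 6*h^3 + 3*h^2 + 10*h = (h + 1)*(h^3 - 7*h^2 + 10*h) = h*(h + 1)*(h^2 - 7*h + 10) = h*(h - 2)*(h + 1)*(h - 5)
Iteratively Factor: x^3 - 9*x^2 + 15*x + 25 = (x - 5)*(x^2 - 4*x - 5) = (x - 5)^2*(x + 1)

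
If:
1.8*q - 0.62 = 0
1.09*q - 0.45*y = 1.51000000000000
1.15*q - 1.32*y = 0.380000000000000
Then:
No Solution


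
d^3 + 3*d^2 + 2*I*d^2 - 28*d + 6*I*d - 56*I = (d - 4)*(d + 7)*(d + 2*I)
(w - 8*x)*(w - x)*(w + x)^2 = w^4 - 7*w^3*x - 9*w^2*x^2 + 7*w*x^3 + 8*x^4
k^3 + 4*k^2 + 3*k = k*(k + 1)*(k + 3)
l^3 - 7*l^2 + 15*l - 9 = (l - 3)^2*(l - 1)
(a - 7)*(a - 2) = a^2 - 9*a + 14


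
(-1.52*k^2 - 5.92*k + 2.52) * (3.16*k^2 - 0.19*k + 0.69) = -4.8032*k^4 - 18.4184*k^3 + 8.0392*k^2 - 4.5636*k + 1.7388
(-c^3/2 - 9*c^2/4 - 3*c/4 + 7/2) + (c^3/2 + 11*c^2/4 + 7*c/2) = c^2/2 + 11*c/4 + 7/2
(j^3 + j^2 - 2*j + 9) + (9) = j^3 + j^2 - 2*j + 18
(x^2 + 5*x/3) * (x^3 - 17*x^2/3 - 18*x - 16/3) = x^5 - 4*x^4 - 247*x^3/9 - 106*x^2/3 - 80*x/9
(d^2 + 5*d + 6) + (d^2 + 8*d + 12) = 2*d^2 + 13*d + 18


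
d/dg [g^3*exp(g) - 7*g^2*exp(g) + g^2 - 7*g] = g^3*exp(g) - 4*g^2*exp(g) - 14*g*exp(g) + 2*g - 7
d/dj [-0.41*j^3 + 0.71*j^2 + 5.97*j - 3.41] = -1.23*j^2 + 1.42*j + 5.97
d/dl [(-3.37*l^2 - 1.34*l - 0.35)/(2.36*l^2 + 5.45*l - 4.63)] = (-15.2041*l^2 + 32.8582*l + 8.1117)/(5.5696*l^4 + 25.724*l^3 + 7.8489*l^2 - 50.467*l + 21.4369)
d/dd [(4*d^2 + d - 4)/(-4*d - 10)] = (-8*d^2 - 40*d - 13)/(2*(4*d^2 + 20*d + 25))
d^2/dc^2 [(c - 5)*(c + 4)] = 2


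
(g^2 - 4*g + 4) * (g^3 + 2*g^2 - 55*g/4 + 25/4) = g^5 - 2*g^4 - 71*g^3/4 + 277*g^2/4 - 80*g + 25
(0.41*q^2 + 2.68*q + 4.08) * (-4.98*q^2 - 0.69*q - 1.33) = -2.0418*q^4 - 13.6293*q^3 - 22.7129*q^2 - 6.3796*q - 5.4264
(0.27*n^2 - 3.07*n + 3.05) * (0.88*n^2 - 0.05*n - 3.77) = 0.2376*n^4 - 2.7151*n^3 + 1.8196*n^2 + 11.4214*n - 11.4985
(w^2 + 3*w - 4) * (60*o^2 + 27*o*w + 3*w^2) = 60*o^2*w^2 + 180*o^2*w - 240*o^2 + 27*o*w^3 + 81*o*w^2 - 108*o*w + 3*w^4 + 9*w^3 - 12*w^2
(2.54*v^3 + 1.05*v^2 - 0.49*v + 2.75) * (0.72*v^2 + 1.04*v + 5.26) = 1.8288*v^5 + 3.3976*v^4 + 14.0996*v^3 + 6.9934*v^2 + 0.2826*v + 14.465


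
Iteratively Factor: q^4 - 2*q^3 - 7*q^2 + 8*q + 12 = (q - 2)*(q^3 - 7*q - 6) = (q - 3)*(q - 2)*(q^2 + 3*q + 2) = (q - 3)*(q - 2)*(q + 2)*(q + 1)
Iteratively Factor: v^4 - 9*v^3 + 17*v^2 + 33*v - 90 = (v - 5)*(v^3 - 4*v^2 - 3*v + 18) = (v - 5)*(v + 2)*(v^2 - 6*v + 9) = (v - 5)*(v - 3)*(v + 2)*(v - 3)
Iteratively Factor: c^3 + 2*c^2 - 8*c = (c + 4)*(c^2 - 2*c) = c*(c + 4)*(c - 2)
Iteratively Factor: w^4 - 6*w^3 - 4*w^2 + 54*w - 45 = (w - 5)*(w^3 - w^2 - 9*w + 9) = (w - 5)*(w - 1)*(w^2 - 9) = (w - 5)*(w - 1)*(w + 3)*(w - 3)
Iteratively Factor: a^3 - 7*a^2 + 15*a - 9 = (a - 3)*(a^2 - 4*a + 3) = (a - 3)*(a - 1)*(a - 3)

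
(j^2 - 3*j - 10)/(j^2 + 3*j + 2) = (j - 5)/(j + 1)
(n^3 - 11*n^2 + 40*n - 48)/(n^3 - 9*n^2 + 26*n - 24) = (n - 4)/(n - 2)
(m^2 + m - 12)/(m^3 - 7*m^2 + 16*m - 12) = (m + 4)/(m^2 - 4*m + 4)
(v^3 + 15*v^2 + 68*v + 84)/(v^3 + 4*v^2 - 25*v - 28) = (v^2 + 8*v + 12)/(v^2 - 3*v - 4)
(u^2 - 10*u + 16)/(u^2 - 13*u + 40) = (u - 2)/(u - 5)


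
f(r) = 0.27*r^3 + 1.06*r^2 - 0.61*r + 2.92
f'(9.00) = 84.08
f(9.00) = 280.12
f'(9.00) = 84.08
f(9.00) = 280.12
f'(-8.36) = 38.28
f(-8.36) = -75.65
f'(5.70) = 37.79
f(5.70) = 83.88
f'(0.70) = 1.27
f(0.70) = 3.11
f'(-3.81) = 3.07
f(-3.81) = 5.70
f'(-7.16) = 25.74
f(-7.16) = -37.48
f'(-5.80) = 14.34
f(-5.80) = -10.56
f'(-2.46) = -0.92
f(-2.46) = 6.82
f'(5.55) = 36.11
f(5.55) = 78.34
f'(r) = 0.81*r^2 + 2.12*r - 0.61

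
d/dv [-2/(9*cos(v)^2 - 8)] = -36*sin(v)*cos(v)/(9*cos(v)^2 - 8)^2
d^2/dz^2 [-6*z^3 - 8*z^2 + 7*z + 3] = -36*z - 16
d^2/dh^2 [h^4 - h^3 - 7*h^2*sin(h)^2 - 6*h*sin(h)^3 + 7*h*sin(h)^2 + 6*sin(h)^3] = -14*h^2*cos(2*h) + 12*h^2 + 9*h*sin(h)/2 - 28*h*sin(2*h) - 27*h*sin(3*h)/2 + 14*h*cos(2*h) - 6*h - 9*sin(h)/2 + 14*sin(2*h) + 27*sin(3*h)/2 - 9*cos(h) + 7*cos(2*h) + 9*cos(3*h) - 7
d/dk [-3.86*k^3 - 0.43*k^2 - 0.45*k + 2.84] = -11.58*k^2 - 0.86*k - 0.45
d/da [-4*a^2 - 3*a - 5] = -8*a - 3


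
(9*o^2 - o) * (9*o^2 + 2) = 81*o^4 - 9*o^3 + 18*o^2 - 2*o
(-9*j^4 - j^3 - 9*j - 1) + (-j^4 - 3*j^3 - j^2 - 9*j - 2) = -10*j^4 - 4*j^3 - j^2 - 18*j - 3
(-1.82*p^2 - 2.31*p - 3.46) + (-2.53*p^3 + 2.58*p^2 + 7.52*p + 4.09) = -2.53*p^3 + 0.76*p^2 + 5.21*p + 0.63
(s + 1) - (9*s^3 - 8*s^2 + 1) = -9*s^3 + 8*s^2 + s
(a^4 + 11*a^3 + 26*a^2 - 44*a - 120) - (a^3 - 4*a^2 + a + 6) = a^4 + 10*a^3 + 30*a^2 - 45*a - 126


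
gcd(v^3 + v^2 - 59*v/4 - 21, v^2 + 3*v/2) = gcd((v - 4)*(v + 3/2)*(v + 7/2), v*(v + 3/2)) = v + 3/2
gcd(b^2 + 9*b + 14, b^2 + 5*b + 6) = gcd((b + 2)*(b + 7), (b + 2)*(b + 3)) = b + 2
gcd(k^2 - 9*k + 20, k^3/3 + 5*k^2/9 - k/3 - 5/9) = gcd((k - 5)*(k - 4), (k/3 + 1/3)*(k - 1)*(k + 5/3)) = 1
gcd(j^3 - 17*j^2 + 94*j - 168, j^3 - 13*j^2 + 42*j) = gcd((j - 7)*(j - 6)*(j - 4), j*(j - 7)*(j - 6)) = j^2 - 13*j + 42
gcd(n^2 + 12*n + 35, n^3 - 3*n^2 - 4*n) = 1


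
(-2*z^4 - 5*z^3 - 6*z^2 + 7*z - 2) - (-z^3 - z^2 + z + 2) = -2*z^4 - 4*z^3 - 5*z^2 + 6*z - 4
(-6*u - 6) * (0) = 0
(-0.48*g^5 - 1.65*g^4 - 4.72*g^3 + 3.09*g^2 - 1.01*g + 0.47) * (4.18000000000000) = -2.0064*g^5 - 6.897*g^4 - 19.7296*g^3 + 12.9162*g^2 - 4.2218*g + 1.9646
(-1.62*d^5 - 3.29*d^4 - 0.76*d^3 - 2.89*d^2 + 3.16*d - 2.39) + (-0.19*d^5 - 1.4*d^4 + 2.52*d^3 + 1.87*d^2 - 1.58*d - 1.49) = -1.81*d^5 - 4.69*d^4 + 1.76*d^3 - 1.02*d^2 + 1.58*d - 3.88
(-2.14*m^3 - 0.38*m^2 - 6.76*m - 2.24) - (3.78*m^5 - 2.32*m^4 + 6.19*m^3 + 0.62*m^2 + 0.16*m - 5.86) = -3.78*m^5 + 2.32*m^4 - 8.33*m^3 - 1.0*m^2 - 6.92*m + 3.62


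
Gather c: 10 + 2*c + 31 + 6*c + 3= 8*c + 44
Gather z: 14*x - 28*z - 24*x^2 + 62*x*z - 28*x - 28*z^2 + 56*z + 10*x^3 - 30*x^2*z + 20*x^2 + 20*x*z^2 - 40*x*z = 10*x^3 - 4*x^2 - 14*x + z^2*(20*x - 28) + z*(-30*x^2 + 22*x + 28)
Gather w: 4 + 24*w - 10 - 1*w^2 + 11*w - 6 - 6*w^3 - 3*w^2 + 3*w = -6*w^3 - 4*w^2 + 38*w - 12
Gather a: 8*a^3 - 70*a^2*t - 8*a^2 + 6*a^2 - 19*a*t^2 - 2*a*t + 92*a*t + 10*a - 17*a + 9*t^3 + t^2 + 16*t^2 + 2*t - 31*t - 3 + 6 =8*a^3 + a^2*(-70*t - 2) + a*(-19*t^2 + 90*t - 7) + 9*t^3 + 17*t^2 - 29*t + 3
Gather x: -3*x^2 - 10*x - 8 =-3*x^2 - 10*x - 8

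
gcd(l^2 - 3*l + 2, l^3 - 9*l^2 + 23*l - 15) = l - 1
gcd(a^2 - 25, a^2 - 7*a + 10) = a - 5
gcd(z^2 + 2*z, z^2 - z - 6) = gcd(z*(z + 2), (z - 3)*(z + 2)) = z + 2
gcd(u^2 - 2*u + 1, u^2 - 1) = u - 1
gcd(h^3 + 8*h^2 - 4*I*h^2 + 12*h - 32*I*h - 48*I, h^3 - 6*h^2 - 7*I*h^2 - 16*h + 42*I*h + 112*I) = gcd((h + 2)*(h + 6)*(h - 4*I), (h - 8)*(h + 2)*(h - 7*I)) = h + 2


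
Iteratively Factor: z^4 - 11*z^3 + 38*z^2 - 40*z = (z - 4)*(z^3 - 7*z^2 + 10*z) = z*(z - 4)*(z^2 - 7*z + 10) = z*(z - 4)*(z - 2)*(z - 5)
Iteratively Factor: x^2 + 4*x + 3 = (x + 1)*(x + 3)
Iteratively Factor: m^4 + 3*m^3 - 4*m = (m + 2)*(m^3 + m^2 - 2*m) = (m - 1)*(m + 2)*(m^2 + 2*m) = m*(m - 1)*(m + 2)*(m + 2)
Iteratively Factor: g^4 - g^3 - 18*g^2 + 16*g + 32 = (g + 4)*(g^3 - 5*g^2 + 2*g + 8) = (g + 1)*(g + 4)*(g^2 - 6*g + 8) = (g - 2)*(g + 1)*(g + 4)*(g - 4)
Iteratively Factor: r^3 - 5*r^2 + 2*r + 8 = (r + 1)*(r^2 - 6*r + 8) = (r - 4)*(r + 1)*(r - 2)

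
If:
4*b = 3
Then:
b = 3/4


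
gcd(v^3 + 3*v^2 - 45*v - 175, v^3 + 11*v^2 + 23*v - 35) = v + 5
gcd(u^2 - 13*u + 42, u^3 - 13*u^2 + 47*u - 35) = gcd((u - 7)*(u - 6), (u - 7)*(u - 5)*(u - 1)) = u - 7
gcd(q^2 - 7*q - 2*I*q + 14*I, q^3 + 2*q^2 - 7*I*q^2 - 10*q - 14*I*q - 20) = q - 2*I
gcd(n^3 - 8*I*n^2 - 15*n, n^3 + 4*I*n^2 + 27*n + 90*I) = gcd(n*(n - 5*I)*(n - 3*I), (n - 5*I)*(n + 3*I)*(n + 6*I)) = n - 5*I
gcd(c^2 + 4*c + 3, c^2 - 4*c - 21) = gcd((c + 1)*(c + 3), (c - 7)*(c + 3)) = c + 3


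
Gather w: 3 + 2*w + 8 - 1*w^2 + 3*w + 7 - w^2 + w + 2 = -2*w^2 + 6*w + 20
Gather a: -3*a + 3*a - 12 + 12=0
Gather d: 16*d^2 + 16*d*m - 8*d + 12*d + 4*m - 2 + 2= 16*d^2 + d*(16*m + 4) + 4*m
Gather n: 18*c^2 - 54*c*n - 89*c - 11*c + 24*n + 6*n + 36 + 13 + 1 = 18*c^2 - 100*c + n*(30 - 54*c) + 50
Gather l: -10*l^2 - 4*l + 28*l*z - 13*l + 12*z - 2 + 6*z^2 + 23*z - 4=-10*l^2 + l*(28*z - 17) + 6*z^2 + 35*z - 6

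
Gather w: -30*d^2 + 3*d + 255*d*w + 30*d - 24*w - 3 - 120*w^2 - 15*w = -30*d^2 + 33*d - 120*w^2 + w*(255*d - 39) - 3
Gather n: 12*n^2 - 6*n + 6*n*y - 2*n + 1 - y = 12*n^2 + n*(6*y - 8) - y + 1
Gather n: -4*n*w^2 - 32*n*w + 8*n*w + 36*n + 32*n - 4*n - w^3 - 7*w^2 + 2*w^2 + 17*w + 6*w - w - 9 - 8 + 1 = n*(-4*w^2 - 24*w + 64) - w^3 - 5*w^2 + 22*w - 16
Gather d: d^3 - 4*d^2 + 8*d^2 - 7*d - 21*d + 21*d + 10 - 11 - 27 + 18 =d^3 + 4*d^2 - 7*d - 10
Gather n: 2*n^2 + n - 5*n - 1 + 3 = 2*n^2 - 4*n + 2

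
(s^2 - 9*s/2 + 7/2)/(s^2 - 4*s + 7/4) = 2*(s - 1)/(2*s - 1)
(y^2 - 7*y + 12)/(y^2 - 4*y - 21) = (-y^2 + 7*y - 12)/(-y^2 + 4*y + 21)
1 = 1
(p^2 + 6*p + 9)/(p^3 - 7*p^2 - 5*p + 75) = (p + 3)/(p^2 - 10*p + 25)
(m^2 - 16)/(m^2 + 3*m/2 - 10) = 2*(m - 4)/(2*m - 5)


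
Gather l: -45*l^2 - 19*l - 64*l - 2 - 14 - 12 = -45*l^2 - 83*l - 28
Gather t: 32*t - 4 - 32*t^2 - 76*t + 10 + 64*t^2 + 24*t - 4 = 32*t^2 - 20*t + 2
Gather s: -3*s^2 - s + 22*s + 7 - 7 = -3*s^2 + 21*s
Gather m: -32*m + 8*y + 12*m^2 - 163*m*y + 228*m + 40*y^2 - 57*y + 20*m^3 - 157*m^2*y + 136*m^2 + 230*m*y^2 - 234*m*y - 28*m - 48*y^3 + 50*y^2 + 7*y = 20*m^3 + m^2*(148 - 157*y) + m*(230*y^2 - 397*y + 168) - 48*y^3 + 90*y^2 - 42*y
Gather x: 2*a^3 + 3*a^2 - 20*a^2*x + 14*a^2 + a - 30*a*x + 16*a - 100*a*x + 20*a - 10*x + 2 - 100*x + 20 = 2*a^3 + 17*a^2 + 37*a + x*(-20*a^2 - 130*a - 110) + 22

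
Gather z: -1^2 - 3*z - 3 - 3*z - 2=-6*z - 6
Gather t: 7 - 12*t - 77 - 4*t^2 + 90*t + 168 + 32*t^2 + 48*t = 28*t^2 + 126*t + 98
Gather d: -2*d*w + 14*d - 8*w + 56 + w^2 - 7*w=d*(14 - 2*w) + w^2 - 15*w + 56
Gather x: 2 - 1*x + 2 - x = 4 - 2*x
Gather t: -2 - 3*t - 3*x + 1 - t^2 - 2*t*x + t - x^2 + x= -t^2 + t*(-2*x - 2) - x^2 - 2*x - 1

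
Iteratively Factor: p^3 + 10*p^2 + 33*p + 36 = (p + 3)*(p^2 + 7*p + 12) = (p + 3)*(p + 4)*(p + 3)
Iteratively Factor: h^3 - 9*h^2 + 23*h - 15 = (h - 5)*(h^2 - 4*h + 3) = (h - 5)*(h - 3)*(h - 1)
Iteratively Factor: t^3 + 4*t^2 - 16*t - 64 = (t + 4)*(t^2 - 16) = (t + 4)^2*(t - 4)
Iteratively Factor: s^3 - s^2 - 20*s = (s + 4)*(s^2 - 5*s) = (s - 5)*(s + 4)*(s)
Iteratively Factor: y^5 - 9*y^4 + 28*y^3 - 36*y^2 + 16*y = (y)*(y^4 - 9*y^3 + 28*y^2 - 36*y + 16) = y*(y - 4)*(y^3 - 5*y^2 + 8*y - 4) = y*(y - 4)*(y - 1)*(y^2 - 4*y + 4) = y*(y - 4)*(y - 2)*(y - 1)*(y - 2)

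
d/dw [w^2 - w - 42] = 2*w - 1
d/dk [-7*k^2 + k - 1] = 1 - 14*k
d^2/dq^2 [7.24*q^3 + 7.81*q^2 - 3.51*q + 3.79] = 43.44*q + 15.62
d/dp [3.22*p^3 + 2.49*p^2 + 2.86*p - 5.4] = 9.66*p^2 + 4.98*p + 2.86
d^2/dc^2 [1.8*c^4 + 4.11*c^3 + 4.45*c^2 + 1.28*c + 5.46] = 21.6*c^2 + 24.66*c + 8.9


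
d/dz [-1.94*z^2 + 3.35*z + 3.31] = 3.35 - 3.88*z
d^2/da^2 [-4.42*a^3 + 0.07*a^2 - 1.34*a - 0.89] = 0.14 - 26.52*a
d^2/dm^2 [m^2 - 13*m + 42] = 2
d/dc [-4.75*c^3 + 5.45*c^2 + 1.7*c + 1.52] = -14.25*c^2 + 10.9*c + 1.7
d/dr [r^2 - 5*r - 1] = 2*r - 5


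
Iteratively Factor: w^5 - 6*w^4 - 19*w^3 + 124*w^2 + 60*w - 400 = (w - 5)*(w^4 - w^3 - 24*w^2 + 4*w + 80) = (w - 5)^2*(w^3 + 4*w^2 - 4*w - 16) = (w - 5)^2*(w - 2)*(w^2 + 6*w + 8) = (w - 5)^2*(w - 2)*(w + 2)*(w + 4)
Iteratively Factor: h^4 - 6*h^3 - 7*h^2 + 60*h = (h - 5)*(h^3 - h^2 - 12*h) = (h - 5)*(h + 3)*(h^2 - 4*h) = h*(h - 5)*(h + 3)*(h - 4)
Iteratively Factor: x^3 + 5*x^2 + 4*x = (x)*(x^2 + 5*x + 4) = x*(x + 4)*(x + 1)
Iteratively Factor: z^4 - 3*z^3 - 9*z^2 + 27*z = (z + 3)*(z^3 - 6*z^2 + 9*z) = z*(z + 3)*(z^2 - 6*z + 9) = z*(z - 3)*(z + 3)*(z - 3)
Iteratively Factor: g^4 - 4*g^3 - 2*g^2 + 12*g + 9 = (g - 3)*(g^3 - g^2 - 5*g - 3) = (g - 3)*(g + 1)*(g^2 - 2*g - 3) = (g - 3)^2*(g + 1)*(g + 1)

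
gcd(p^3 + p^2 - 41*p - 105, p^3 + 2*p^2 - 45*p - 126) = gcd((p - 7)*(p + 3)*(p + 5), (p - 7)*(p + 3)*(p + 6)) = p^2 - 4*p - 21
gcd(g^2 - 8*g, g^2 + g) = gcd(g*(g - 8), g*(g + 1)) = g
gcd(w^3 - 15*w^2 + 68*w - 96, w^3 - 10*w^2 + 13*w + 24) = w^2 - 11*w + 24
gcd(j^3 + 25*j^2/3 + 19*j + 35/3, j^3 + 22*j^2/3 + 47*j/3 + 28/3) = j^2 + 10*j/3 + 7/3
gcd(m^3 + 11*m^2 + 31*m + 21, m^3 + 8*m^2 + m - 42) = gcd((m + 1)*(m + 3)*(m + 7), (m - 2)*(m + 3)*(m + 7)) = m^2 + 10*m + 21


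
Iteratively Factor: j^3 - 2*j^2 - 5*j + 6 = (j - 3)*(j^2 + j - 2) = (j - 3)*(j + 2)*(j - 1)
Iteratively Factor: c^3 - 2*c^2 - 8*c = (c - 4)*(c^2 + 2*c) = (c - 4)*(c + 2)*(c)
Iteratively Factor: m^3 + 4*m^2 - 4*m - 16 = (m + 2)*(m^2 + 2*m - 8) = (m + 2)*(m + 4)*(m - 2)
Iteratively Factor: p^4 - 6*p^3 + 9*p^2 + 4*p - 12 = (p - 3)*(p^3 - 3*p^2 + 4) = (p - 3)*(p - 2)*(p^2 - p - 2) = (p - 3)*(p - 2)*(p + 1)*(p - 2)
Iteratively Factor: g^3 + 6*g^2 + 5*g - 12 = (g + 4)*(g^2 + 2*g - 3) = (g - 1)*(g + 4)*(g + 3)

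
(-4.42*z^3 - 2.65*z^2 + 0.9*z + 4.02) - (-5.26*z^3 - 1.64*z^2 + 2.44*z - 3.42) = 0.84*z^3 - 1.01*z^2 - 1.54*z + 7.44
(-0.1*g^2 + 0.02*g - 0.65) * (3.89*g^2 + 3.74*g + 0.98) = -0.389*g^4 - 0.2962*g^3 - 2.5517*g^2 - 2.4114*g - 0.637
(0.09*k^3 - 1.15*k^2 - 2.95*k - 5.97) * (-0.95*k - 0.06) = -0.0855*k^4 + 1.0871*k^3 + 2.8715*k^2 + 5.8485*k + 0.3582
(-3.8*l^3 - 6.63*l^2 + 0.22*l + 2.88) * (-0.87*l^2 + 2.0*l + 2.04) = 3.306*l^5 - 1.8319*l^4 - 21.2034*l^3 - 15.5908*l^2 + 6.2088*l + 5.8752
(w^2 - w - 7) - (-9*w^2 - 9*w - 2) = 10*w^2 + 8*w - 5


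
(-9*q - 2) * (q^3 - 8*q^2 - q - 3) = -9*q^4 + 70*q^3 + 25*q^2 + 29*q + 6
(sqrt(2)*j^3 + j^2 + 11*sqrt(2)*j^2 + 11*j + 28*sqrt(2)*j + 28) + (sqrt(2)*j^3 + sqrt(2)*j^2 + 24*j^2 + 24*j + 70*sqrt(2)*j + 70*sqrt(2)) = 2*sqrt(2)*j^3 + 12*sqrt(2)*j^2 + 25*j^2 + 35*j + 98*sqrt(2)*j + 28 + 70*sqrt(2)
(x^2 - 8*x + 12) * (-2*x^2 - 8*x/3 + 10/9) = -2*x^4 + 40*x^3/3 - 14*x^2/9 - 368*x/9 + 40/3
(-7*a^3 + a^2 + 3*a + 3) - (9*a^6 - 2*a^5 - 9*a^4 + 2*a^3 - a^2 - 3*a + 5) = -9*a^6 + 2*a^5 + 9*a^4 - 9*a^3 + 2*a^2 + 6*a - 2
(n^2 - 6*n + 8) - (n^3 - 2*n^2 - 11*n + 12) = -n^3 + 3*n^2 + 5*n - 4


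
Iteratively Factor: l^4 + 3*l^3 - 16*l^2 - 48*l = (l + 4)*(l^3 - l^2 - 12*l) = l*(l + 4)*(l^2 - l - 12) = l*(l - 4)*(l + 4)*(l + 3)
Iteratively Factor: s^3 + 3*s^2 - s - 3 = (s + 1)*(s^2 + 2*s - 3) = (s + 1)*(s + 3)*(s - 1)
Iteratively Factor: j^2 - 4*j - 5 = (j + 1)*(j - 5)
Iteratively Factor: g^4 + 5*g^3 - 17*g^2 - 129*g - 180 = (g + 3)*(g^3 + 2*g^2 - 23*g - 60) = (g - 5)*(g + 3)*(g^2 + 7*g + 12) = (g - 5)*(g + 3)*(g + 4)*(g + 3)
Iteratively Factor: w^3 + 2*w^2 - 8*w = (w)*(w^2 + 2*w - 8) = w*(w - 2)*(w + 4)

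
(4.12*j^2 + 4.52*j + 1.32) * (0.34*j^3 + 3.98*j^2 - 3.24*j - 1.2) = 1.4008*j^5 + 17.9344*j^4 + 5.0896*j^3 - 14.3352*j^2 - 9.7008*j - 1.584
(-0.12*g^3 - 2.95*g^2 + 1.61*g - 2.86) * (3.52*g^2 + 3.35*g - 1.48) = -0.4224*g^5 - 10.786*g^4 - 4.0377*g^3 - 0.307699999999999*g^2 - 11.9638*g + 4.2328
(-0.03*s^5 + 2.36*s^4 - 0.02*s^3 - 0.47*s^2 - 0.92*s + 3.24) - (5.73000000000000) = -0.03*s^5 + 2.36*s^4 - 0.02*s^3 - 0.47*s^2 - 0.92*s - 2.49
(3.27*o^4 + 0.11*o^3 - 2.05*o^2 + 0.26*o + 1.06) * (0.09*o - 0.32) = 0.2943*o^5 - 1.0365*o^4 - 0.2197*o^3 + 0.6794*o^2 + 0.0122*o - 0.3392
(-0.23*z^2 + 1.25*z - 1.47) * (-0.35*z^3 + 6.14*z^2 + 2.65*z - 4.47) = 0.0805*z^5 - 1.8497*z^4 + 7.58*z^3 - 4.6852*z^2 - 9.483*z + 6.5709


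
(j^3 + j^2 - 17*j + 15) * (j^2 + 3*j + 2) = j^5 + 4*j^4 - 12*j^3 - 34*j^2 + 11*j + 30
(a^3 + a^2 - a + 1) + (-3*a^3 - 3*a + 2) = -2*a^3 + a^2 - 4*a + 3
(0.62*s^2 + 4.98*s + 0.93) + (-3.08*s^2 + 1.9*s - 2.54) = -2.46*s^2 + 6.88*s - 1.61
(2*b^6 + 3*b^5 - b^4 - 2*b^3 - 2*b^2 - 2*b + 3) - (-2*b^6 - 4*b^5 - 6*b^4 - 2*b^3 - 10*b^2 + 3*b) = 4*b^6 + 7*b^5 + 5*b^4 + 8*b^2 - 5*b + 3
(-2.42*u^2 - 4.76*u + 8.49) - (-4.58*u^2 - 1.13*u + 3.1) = 2.16*u^2 - 3.63*u + 5.39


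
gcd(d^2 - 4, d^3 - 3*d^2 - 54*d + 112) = d - 2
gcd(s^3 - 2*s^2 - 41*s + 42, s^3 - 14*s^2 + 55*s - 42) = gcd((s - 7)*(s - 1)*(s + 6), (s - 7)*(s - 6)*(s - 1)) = s^2 - 8*s + 7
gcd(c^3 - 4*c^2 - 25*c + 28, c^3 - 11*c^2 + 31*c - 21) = c^2 - 8*c + 7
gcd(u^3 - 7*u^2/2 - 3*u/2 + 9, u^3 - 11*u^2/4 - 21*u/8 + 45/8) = u^2 - 3*u/2 - 9/2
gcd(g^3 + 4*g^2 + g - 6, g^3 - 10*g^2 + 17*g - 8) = g - 1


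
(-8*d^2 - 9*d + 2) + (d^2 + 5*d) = -7*d^2 - 4*d + 2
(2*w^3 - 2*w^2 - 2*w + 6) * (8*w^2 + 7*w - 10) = 16*w^5 - 2*w^4 - 50*w^3 + 54*w^2 + 62*w - 60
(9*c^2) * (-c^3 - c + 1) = -9*c^5 - 9*c^3 + 9*c^2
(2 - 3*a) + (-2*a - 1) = 1 - 5*a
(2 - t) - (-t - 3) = 5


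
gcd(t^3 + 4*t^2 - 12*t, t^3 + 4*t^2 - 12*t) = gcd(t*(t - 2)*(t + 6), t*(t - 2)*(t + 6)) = t^3 + 4*t^2 - 12*t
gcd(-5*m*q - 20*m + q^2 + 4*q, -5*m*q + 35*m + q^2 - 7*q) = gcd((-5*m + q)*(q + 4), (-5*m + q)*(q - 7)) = -5*m + q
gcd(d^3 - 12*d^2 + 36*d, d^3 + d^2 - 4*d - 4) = 1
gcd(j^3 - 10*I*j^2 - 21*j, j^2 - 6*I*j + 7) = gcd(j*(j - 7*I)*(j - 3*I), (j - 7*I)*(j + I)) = j - 7*I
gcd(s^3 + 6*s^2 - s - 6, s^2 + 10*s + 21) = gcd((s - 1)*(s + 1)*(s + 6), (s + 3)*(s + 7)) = 1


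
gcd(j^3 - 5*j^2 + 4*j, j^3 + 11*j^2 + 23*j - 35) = j - 1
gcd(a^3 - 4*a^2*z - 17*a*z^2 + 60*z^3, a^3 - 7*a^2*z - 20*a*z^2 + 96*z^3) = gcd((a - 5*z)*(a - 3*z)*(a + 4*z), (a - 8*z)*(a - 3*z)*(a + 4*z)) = -a^2 - a*z + 12*z^2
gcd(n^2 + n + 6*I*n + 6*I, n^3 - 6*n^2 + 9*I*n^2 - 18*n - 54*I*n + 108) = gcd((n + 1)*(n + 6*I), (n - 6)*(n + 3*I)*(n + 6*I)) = n + 6*I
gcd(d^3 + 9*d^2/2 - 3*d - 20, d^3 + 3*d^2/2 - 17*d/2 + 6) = d + 4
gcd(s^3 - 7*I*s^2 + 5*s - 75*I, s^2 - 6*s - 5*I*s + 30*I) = s - 5*I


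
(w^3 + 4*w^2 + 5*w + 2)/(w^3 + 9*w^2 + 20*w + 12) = (w + 1)/(w + 6)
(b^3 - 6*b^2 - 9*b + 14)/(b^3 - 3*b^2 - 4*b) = (-b^3 + 6*b^2 + 9*b - 14)/(b*(-b^2 + 3*b + 4))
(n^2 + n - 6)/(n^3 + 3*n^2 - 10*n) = (n + 3)/(n*(n + 5))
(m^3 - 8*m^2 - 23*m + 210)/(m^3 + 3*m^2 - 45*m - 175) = (m - 6)/(m + 5)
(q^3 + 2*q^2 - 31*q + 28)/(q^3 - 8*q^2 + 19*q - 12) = (q + 7)/(q - 3)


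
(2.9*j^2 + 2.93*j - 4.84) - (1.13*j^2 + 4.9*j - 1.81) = 1.77*j^2 - 1.97*j - 3.03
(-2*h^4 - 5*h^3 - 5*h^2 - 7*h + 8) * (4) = -8*h^4 - 20*h^3 - 20*h^2 - 28*h + 32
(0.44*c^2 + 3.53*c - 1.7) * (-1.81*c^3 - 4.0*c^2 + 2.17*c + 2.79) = -0.7964*c^5 - 8.1493*c^4 - 10.0882*c^3 + 15.6877*c^2 + 6.1597*c - 4.743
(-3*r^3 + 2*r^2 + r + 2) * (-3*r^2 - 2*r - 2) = 9*r^5 - r^3 - 12*r^2 - 6*r - 4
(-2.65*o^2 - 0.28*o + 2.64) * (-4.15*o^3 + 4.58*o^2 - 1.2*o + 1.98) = 10.9975*o^5 - 10.975*o^4 - 9.0584*o^3 + 7.1802*o^2 - 3.7224*o + 5.2272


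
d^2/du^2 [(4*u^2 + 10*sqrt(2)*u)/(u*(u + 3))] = 4*(-6 + 5*sqrt(2))/(u^3 + 9*u^2 + 27*u + 27)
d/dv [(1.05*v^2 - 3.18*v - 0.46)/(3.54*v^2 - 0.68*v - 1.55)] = (10.5432*v^2 + 0.0017999999999998*v + 4.6162)/(12.5316*v^4 - 4.8144*v^3 - 10.5116*v^2 + 2.108*v + 2.4025)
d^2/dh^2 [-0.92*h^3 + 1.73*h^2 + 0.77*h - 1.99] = 3.46 - 5.52*h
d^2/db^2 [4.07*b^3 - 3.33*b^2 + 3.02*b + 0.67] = 24.42*b - 6.66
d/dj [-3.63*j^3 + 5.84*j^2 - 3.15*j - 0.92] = -10.89*j^2 + 11.68*j - 3.15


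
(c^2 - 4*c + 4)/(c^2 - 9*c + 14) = (c - 2)/(c - 7)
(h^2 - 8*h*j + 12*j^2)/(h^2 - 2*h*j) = (h - 6*j)/h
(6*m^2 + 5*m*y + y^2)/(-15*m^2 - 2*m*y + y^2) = (2*m + y)/(-5*m + y)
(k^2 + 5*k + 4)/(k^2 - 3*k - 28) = (k + 1)/(k - 7)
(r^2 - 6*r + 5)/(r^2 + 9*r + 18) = (r^2 - 6*r + 5)/(r^2 + 9*r + 18)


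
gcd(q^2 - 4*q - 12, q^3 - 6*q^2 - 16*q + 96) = q - 6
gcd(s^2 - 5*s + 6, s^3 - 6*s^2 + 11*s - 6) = s^2 - 5*s + 6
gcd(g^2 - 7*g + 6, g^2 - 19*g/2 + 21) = g - 6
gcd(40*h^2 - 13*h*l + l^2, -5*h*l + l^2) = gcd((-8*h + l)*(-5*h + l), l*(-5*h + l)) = 5*h - l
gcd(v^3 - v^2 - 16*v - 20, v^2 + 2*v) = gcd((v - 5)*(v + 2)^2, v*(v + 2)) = v + 2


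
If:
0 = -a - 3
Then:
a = -3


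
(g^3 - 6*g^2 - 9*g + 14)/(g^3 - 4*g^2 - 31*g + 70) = (g^2 + g - 2)/(g^2 + 3*g - 10)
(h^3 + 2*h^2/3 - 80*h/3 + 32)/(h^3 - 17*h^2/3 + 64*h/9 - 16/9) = 3*(h + 6)/(3*h - 1)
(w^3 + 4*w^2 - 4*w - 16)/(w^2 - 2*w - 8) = (w^2 + 2*w - 8)/(w - 4)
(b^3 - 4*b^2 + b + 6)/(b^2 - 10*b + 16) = (b^2 - 2*b - 3)/(b - 8)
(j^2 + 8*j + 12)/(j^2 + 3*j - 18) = (j + 2)/(j - 3)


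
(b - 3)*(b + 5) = b^2 + 2*b - 15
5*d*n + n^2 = n*(5*d + n)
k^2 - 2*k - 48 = (k - 8)*(k + 6)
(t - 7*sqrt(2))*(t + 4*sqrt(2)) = t^2 - 3*sqrt(2)*t - 56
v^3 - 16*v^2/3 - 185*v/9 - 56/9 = (v - 8)*(v + 1/3)*(v + 7/3)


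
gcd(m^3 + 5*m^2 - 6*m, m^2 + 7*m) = m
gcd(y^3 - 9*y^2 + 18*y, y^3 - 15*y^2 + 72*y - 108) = y^2 - 9*y + 18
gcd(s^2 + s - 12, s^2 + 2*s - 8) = s + 4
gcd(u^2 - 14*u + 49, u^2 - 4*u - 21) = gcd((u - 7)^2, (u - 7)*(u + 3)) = u - 7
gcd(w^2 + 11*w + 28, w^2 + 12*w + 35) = w + 7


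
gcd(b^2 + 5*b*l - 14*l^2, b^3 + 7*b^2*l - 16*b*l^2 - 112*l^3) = b + 7*l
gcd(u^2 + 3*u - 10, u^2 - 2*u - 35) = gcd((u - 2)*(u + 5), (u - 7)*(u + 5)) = u + 5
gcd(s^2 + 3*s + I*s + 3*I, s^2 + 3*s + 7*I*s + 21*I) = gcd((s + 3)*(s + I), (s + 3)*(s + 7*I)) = s + 3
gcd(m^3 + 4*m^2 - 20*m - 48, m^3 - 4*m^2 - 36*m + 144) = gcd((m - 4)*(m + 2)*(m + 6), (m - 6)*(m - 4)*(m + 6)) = m^2 + 2*m - 24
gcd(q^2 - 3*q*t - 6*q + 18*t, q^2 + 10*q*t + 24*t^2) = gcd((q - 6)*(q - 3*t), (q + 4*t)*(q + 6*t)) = 1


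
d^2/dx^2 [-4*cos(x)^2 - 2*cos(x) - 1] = 2*cos(x) + 8*cos(2*x)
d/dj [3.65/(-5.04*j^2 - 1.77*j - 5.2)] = (36.792*j + 6.4605)/(5.04*j^2 + 1.77*j + 5.2)^2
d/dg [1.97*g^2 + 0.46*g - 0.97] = 3.94*g + 0.46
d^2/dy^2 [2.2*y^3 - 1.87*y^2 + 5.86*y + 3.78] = 13.2*y - 3.74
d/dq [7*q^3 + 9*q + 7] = 21*q^2 + 9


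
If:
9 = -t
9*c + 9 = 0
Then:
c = -1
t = -9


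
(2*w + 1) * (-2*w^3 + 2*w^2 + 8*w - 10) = -4*w^4 + 2*w^3 + 18*w^2 - 12*w - 10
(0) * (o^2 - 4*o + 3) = 0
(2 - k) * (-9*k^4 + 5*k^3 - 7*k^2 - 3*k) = 9*k^5 - 23*k^4 + 17*k^3 - 11*k^2 - 6*k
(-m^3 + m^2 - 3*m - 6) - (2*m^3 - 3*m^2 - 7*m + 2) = -3*m^3 + 4*m^2 + 4*m - 8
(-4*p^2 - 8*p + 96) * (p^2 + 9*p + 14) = -4*p^4 - 44*p^3 - 32*p^2 + 752*p + 1344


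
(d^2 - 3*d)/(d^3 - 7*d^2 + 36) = d/(d^2 - 4*d - 12)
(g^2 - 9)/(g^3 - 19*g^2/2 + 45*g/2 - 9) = 2*(g + 3)/(2*g^2 - 13*g + 6)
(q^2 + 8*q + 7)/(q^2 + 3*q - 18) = (q^2 + 8*q + 7)/(q^2 + 3*q - 18)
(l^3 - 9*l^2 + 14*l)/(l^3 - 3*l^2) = (l^2 - 9*l + 14)/(l*(l - 3))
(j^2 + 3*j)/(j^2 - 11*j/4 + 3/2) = 4*j*(j + 3)/(4*j^2 - 11*j + 6)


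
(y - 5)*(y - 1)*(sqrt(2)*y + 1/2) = sqrt(2)*y^3 - 6*sqrt(2)*y^2 + y^2/2 - 3*y + 5*sqrt(2)*y + 5/2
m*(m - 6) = m^2 - 6*m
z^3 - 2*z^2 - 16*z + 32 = (z - 4)*(z - 2)*(z + 4)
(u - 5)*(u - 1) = u^2 - 6*u + 5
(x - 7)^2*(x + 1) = x^3 - 13*x^2 + 35*x + 49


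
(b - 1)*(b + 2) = b^2 + b - 2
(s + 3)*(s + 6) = s^2 + 9*s + 18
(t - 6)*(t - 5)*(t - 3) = t^3 - 14*t^2 + 63*t - 90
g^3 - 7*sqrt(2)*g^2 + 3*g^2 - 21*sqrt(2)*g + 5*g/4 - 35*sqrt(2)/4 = (g + 1/2)*(g + 5/2)*(g - 7*sqrt(2))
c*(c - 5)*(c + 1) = c^3 - 4*c^2 - 5*c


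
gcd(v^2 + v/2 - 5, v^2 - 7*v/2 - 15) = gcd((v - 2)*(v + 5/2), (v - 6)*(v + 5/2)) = v + 5/2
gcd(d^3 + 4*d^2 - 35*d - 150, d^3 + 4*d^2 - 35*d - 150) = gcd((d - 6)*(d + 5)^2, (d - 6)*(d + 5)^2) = d^3 + 4*d^2 - 35*d - 150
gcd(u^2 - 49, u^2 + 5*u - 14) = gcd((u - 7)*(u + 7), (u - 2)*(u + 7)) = u + 7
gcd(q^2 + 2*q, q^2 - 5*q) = q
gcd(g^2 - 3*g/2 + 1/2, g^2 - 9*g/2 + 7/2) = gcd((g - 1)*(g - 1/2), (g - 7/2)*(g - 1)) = g - 1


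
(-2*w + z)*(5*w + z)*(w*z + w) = -10*w^3*z - 10*w^3 + 3*w^2*z^2 + 3*w^2*z + w*z^3 + w*z^2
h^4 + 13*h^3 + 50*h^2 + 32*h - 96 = (h - 1)*(h + 4)^2*(h + 6)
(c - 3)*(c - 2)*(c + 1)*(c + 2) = c^4 - 2*c^3 - 7*c^2 + 8*c + 12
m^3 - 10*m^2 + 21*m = m*(m - 7)*(m - 3)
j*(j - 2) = j^2 - 2*j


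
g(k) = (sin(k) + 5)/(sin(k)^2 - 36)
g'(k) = -2*(sin(k) + 5)*sin(k)*cos(k)/(sin(k)^2 - 36)^2 + cos(k)/(sin(k)^2 - 36) = (-10*sin(k) + cos(k)^2 - 37)*cos(k)/(sin(k)^2 - 36)^2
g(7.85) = -0.17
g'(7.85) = -0.00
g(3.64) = -0.13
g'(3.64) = 0.02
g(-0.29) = -0.13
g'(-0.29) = -0.02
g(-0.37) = -0.13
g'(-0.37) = -0.02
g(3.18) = -0.14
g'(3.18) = 0.03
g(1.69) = -0.17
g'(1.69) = 0.00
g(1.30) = -0.17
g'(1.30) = -0.01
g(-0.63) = -0.12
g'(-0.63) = -0.02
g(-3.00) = -0.14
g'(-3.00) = 0.03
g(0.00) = -0.14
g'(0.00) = -0.03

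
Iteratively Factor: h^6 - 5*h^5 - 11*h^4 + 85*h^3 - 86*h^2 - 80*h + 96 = (h - 1)*(h^5 - 4*h^4 - 15*h^3 + 70*h^2 - 16*h - 96) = (h - 3)*(h - 1)*(h^4 - h^3 - 18*h^2 + 16*h + 32) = (h - 3)*(h - 1)*(h + 4)*(h^3 - 5*h^2 + 2*h + 8) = (h - 4)*(h - 3)*(h - 1)*(h + 4)*(h^2 - h - 2) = (h - 4)*(h - 3)*(h - 1)*(h + 1)*(h + 4)*(h - 2)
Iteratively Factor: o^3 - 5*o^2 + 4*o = (o - 1)*(o^2 - 4*o) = o*(o - 1)*(o - 4)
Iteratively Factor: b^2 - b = (b - 1)*(b)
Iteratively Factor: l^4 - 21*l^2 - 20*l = (l)*(l^3 - 21*l - 20) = l*(l + 1)*(l^2 - l - 20) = l*(l - 5)*(l + 1)*(l + 4)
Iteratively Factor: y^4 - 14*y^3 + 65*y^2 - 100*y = (y - 4)*(y^3 - 10*y^2 + 25*y) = y*(y - 4)*(y^2 - 10*y + 25) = y*(y - 5)*(y - 4)*(y - 5)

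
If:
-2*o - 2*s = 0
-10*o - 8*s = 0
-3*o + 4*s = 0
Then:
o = 0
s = 0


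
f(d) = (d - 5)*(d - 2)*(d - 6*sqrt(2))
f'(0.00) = 69.40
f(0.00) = -84.85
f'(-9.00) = 591.13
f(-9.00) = -2692.73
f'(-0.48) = 84.95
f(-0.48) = -121.84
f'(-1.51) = 123.00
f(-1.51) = -228.39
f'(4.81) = -10.16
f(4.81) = 1.96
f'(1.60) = 27.52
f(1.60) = -9.36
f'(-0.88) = 98.97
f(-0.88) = -158.60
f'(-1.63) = 127.85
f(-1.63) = -243.44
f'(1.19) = 36.79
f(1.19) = -22.51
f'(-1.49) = 122.20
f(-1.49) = -225.94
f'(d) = (d - 5)*(d - 2) + (d - 5)*(d - 6*sqrt(2)) + (d - 2)*(d - 6*sqrt(2)) = 3*d^2 - 12*sqrt(2)*d - 14*d + 10 + 42*sqrt(2)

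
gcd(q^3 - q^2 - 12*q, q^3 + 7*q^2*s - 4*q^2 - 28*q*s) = q^2 - 4*q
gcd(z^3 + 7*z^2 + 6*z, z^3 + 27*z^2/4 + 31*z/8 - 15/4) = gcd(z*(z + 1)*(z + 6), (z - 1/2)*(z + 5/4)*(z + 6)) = z + 6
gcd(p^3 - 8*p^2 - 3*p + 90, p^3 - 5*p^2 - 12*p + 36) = p^2 - 3*p - 18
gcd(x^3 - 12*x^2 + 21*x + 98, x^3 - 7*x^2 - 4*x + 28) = x^2 - 5*x - 14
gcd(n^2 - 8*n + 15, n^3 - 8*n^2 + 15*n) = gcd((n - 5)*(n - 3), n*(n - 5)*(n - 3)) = n^2 - 8*n + 15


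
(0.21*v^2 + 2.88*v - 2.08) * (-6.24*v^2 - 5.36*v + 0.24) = -1.3104*v^4 - 19.0968*v^3 - 2.4072*v^2 + 11.84*v - 0.4992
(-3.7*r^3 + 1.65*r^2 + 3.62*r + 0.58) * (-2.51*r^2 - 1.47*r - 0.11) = 9.287*r^5 + 1.2975*r^4 - 11.1047*r^3 - 6.9587*r^2 - 1.2508*r - 0.0638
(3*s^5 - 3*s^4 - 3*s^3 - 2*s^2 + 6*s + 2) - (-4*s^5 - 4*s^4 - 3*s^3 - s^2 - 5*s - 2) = 7*s^5 + s^4 - s^2 + 11*s + 4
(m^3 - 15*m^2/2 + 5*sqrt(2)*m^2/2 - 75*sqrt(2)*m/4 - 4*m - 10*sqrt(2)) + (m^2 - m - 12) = m^3 - 13*m^2/2 + 5*sqrt(2)*m^2/2 - 75*sqrt(2)*m/4 - 5*m - 10*sqrt(2) - 12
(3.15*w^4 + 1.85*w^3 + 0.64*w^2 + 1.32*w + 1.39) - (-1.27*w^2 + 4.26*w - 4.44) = 3.15*w^4 + 1.85*w^3 + 1.91*w^2 - 2.94*w + 5.83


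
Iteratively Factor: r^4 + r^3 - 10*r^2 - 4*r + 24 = (r + 3)*(r^3 - 2*r^2 - 4*r + 8) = (r - 2)*(r + 3)*(r^2 - 4) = (r - 2)*(r + 2)*(r + 3)*(r - 2)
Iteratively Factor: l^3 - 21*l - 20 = (l - 5)*(l^2 + 5*l + 4) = (l - 5)*(l + 1)*(l + 4)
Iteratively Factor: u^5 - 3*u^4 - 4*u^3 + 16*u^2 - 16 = (u + 2)*(u^4 - 5*u^3 + 6*u^2 + 4*u - 8) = (u - 2)*(u + 2)*(u^3 - 3*u^2 + 4) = (u - 2)^2*(u + 2)*(u^2 - u - 2) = (u - 2)^3*(u + 2)*(u + 1)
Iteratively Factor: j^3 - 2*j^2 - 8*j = (j + 2)*(j^2 - 4*j) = (j - 4)*(j + 2)*(j)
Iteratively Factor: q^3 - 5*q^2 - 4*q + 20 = (q - 5)*(q^2 - 4) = (q - 5)*(q + 2)*(q - 2)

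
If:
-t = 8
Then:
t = -8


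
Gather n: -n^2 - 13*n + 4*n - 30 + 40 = -n^2 - 9*n + 10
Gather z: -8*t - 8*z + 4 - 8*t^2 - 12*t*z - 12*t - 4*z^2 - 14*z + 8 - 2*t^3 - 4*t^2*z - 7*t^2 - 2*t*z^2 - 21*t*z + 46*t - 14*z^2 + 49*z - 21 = -2*t^3 - 15*t^2 + 26*t + z^2*(-2*t - 18) + z*(-4*t^2 - 33*t + 27) - 9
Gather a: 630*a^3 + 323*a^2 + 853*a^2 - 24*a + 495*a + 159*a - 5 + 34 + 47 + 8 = 630*a^3 + 1176*a^2 + 630*a + 84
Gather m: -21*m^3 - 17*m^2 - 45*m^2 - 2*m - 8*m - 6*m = -21*m^3 - 62*m^2 - 16*m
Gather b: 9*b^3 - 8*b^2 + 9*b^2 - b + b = 9*b^3 + b^2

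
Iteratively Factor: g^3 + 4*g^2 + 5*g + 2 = (g + 1)*(g^2 + 3*g + 2) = (g + 1)^2*(g + 2)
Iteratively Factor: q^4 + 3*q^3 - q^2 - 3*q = (q + 1)*(q^3 + 2*q^2 - 3*q) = q*(q + 1)*(q^2 + 2*q - 3) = q*(q + 1)*(q + 3)*(q - 1)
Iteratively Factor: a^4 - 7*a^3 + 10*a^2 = (a - 5)*(a^3 - 2*a^2) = a*(a - 5)*(a^2 - 2*a) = a*(a - 5)*(a - 2)*(a)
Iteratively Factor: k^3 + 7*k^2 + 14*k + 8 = (k + 2)*(k^2 + 5*k + 4) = (k + 2)*(k + 4)*(k + 1)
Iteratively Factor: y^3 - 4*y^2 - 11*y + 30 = (y + 3)*(y^2 - 7*y + 10) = (y - 5)*(y + 3)*(y - 2)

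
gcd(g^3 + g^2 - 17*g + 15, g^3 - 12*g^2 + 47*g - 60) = g - 3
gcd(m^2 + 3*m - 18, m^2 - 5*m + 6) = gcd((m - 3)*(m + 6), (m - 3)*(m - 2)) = m - 3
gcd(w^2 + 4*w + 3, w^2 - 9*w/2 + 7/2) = 1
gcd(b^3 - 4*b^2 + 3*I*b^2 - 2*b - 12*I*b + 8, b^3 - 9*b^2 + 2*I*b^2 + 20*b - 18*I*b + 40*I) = b^2 + b*(-4 + 2*I) - 8*I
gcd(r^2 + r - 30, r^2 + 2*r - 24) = r + 6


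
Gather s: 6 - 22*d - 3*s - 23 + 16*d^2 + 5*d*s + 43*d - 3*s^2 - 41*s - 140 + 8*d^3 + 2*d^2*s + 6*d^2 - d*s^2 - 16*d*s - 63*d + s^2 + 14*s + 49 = 8*d^3 + 22*d^2 - 42*d + s^2*(-d - 2) + s*(2*d^2 - 11*d - 30) - 108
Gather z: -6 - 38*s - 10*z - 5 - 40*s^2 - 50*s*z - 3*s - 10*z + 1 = -40*s^2 - 41*s + z*(-50*s - 20) - 10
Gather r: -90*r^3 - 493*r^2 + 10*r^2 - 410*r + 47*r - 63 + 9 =-90*r^3 - 483*r^2 - 363*r - 54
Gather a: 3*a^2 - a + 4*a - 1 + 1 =3*a^2 + 3*a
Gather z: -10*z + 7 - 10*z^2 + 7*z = -10*z^2 - 3*z + 7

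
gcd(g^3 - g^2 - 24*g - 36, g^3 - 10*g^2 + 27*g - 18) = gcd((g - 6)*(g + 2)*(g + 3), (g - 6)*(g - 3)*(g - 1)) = g - 6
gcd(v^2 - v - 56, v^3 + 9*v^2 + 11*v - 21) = v + 7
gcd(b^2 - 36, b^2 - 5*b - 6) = b - 6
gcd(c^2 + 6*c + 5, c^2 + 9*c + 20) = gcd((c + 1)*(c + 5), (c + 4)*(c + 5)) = c + 5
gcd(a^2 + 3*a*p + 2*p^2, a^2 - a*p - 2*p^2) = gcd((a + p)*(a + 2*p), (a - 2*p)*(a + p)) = a + p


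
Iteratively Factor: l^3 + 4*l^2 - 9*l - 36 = (l + 4)*(l^2 - 9) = (l - 3)*(l + 4)*(l + 3)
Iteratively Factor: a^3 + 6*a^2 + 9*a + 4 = (a + 4)*(a^2 + 2*a + 1) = (a + 1)*(a + 4)*(a + 1)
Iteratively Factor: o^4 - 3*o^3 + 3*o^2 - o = (o)*(o^3 - 3*o^2 + 3*o - 1) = o*(o - 1)*(o^2 - 2*o + 1) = o*(o - 1)^2*(o - 1)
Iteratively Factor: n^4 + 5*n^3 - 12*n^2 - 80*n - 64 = (n - 4)*(n^3 + 9*n^2 + 24*n + 16) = (n - 4)*(n + 1)*(n^2 + 8*n + 16) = (n - 4)*(n + 1)*(n + 4)*(n + 4)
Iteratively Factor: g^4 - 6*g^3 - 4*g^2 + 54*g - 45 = (g + 3)*(g^3 - 9*g^2 + 23*g - 15) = (g - 5)*(g + 3)*(g^2 - 4*g + 3) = (g - 5)*(g - 1)*(g + 3)*(g - 3)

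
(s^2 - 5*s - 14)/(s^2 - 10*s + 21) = (s + 2)/(s - 3)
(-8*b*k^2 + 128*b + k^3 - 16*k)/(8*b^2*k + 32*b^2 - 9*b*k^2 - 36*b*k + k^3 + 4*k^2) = (4 - k)/(b - k)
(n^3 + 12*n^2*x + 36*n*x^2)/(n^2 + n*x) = (n^2 + 12*n*x + 36*x^2)/(n + x)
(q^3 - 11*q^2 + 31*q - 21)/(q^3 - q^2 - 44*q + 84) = (q^3 - 11*q^2 + 31*q - 21)/(q^3 - q^2 - 44*q + 84)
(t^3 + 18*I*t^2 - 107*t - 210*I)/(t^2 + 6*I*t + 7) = (t^2 + 11*I*t - 30)/(t - I)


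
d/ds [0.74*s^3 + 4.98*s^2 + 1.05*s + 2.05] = 2.22*s^2 + 9.96*s + 1.05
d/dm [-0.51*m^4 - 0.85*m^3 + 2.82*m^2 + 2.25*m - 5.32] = -2.04*m^3 - 2.55*m^2 + 5.64*m + 2.25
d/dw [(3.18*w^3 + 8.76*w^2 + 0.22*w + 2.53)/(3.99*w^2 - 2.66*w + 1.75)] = (12.6882*w^4 - 16.9176*w^3 - 7.4844*w^2 + 10.4706*w + 7.1148)/(15.9201*w^4 - 21.2268*w^3 + 21.0406*w^2 - 9.31*w + 3.0625)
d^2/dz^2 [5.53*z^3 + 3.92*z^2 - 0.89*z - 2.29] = 33.18*z + 7.84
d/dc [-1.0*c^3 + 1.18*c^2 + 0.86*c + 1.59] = -3.0*c^2 + 2.36*c + 0.86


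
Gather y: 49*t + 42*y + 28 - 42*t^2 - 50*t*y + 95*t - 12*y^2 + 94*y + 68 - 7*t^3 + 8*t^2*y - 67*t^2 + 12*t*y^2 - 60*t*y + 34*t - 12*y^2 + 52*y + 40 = -7*t^3 - 109*t^2 + 178*t + y^2*(12*t - 24) + y*(8*t^2 - 110*t + 188) + 136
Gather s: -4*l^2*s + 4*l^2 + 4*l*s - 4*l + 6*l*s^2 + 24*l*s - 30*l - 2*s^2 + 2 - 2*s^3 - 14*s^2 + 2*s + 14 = 4*l^2 - 34*l - 2*s^3 + s^2*(6*l - 16) + s*(-4*l^2 + 28*l + 2) + 16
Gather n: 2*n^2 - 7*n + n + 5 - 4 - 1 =2*n^2 - 6*n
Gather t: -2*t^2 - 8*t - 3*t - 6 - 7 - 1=-2*t^2 - 11*t - 14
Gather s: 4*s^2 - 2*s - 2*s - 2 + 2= 4*s^2 - 4*s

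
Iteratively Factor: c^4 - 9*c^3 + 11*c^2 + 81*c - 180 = (c - 3)*(c^3 - 6*c^2 - 7*c + 60) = (c - 4)*(c - 3)*(c^2 - 2*c - 15) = (c - 5)*(c - 4)*(c - 3)*(c + 3)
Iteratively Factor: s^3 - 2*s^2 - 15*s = (s + 3)*(s^2 - 5*s) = (s - 5)*(s + 3)*(s)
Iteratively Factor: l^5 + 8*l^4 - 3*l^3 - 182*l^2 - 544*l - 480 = (l + 4)*(l^4 + 4*l^3 - 19*l^2 - 106*l - 120) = (l + 4)^2*(l^3 - 19*l - 30) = (l - 5)*(l + 4)^2*(l^2 + 5*l + 6) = (l - 5)*(l + 2)*(l + 4)^2*(l + 3)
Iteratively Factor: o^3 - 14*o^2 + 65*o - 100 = (o - 5)*(o^2 - 9*o + 20) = (o - 5)*(o - 4)*(o - 5)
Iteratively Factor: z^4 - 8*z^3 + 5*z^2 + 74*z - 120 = (z + 3)*(z^3 - 11*z^2 + 38*z - 40) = (z - 4)*(z + 3)*(z^2 - 7*z + 10) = (z - 4)*(z - 2)*(z + 3)*(z - 5)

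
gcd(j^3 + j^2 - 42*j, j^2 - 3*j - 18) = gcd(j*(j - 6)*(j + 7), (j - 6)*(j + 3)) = j - 6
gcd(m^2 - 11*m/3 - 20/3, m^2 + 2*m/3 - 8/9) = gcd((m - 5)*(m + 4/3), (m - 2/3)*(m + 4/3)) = m + 4/3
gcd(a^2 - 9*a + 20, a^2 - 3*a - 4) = a - 4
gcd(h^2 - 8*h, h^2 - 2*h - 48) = h - 8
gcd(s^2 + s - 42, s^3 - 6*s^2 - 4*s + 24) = s - 6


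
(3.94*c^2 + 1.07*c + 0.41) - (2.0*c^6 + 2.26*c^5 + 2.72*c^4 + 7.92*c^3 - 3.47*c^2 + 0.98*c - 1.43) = -2.0*c^6 - 2.26*c^5 - 2.72*c^4 - 7.92*c^3 + 7.41*c^2 + 0.0900000000000001*c + 1.84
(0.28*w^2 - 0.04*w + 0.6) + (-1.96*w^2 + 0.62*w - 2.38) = -1.68*w^2 + 0.58*w - 1.78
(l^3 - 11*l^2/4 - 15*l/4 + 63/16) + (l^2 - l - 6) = l^3 - 7*l^2/4 - 19*l/4 - 33/16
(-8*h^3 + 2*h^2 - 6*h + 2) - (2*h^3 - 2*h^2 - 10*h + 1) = -10*h^3 + 4*h^2 + 4*h + 1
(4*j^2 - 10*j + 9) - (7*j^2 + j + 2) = -3*j^2 - 11*j + 7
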